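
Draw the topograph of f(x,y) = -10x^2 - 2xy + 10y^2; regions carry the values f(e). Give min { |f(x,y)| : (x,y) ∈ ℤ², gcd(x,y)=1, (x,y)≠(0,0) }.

descent: ρ → (10,2,-10)  [lands on river]
river: ρ → (-10,18,2)
river: ρ → (2,18,-10)
river: ρ → (-10,2,10)
river: ρ → (10,18,-2)
river: ρ → (-2,18,10)
closes: descent 1, river 6
min |a| on river = 2

2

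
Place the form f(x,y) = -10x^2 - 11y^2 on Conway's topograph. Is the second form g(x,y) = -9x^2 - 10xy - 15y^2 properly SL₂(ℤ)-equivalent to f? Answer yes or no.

D₁ = -440, D₂ = -440
f is negative-definite; reduce −f:
−f: reduced (well bottom): (10,0,11) with a≤c, −a<b≤a
flip sign back: reduced form of f is (-10,0,-11)
g is negative-definite; reduce −g:
−g: translate: b→-8 (≡10 mod 18), so (9,10,15)→(9,-8,14)
−g: reduced (well bottom): (9,-8,14) with a≤c, −a<b≤a
flip sign back: reduced form of g is (-9,8,-14)
reduced forms (-10, 0, -11) vs (-9, 8, -14) ⇒ inequivalent

no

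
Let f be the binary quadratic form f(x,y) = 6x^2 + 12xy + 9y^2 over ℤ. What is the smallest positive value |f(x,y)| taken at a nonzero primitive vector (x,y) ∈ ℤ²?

translate: b→0 (≡12 mod 12), so (6,12,9)→(6,0,3)
flip: (6,0,3)→(3,0,6)
reduced (well bottom): (3,0,6) with a≤c, −a<b≤a
well minimum = a = 3

3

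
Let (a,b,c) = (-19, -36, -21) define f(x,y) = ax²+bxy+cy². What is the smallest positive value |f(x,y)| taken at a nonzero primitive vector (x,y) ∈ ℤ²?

translate: b→-2 (≡36 mod 38), so (19,36,21)→(19,-2,4)
flip: (19,-2,4)→(4,2,19)
reduced (well bottom): (4,2,19) with a≤c, −a<b≤a
well minimum |f| = |-4| = 4 (negative-definite)

4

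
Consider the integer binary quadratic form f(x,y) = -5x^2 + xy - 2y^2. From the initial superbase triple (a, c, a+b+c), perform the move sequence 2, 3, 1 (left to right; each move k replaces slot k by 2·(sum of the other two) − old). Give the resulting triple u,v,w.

start (-5,-2,-6) = (f(1,0),f(0,1),f(1,1))
replace slot 2: 2·((-5)+(-6)) − (-2) = -20 → (-5,-20,-6)
replace slot 3: 2·((-5)+(-20)) − (-6) = -44 → (-5,-20,-44)
replace slot 1: 2·((-20)+(-44)) − (-5) = -123 → (-123,-20,-44)

-123,-20,-44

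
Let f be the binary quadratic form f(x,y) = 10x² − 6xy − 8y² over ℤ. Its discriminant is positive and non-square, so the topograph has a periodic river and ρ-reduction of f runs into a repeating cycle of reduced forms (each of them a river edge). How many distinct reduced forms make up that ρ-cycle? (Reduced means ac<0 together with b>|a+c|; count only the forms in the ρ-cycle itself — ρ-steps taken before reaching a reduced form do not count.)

D = 356, ⌊√D⌋ = 18
descent: ρ → (-8,6,10)  [lands on river]
river: ρ → (10,14,-4)
river: ρ → (-4,18,2)
river: ρ → (2,18,-4)
river: ρ → (-4,14,10)
river: ρ → (10,6,-8)
river: ρ → (-8,10,8)
river: ρ → (8,6,-10)
river: ρ → (-10,14,4)
river: ρ → (4,18,-2)
river: ρ → (-2,18,4)
river: ρ → (4,14,-10)
river: ρ → (-10,6,8)
river: ρ → (8,10,-8)
ρ-cycle length = 14 (tail of 1 descent step not counted)

14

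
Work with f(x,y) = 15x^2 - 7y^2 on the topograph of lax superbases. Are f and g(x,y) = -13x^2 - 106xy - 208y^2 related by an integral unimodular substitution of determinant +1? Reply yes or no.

D₁ = 420, D₂ = 420
river cycle of f (length 4): (-7, 14, 8), (8, 18, -3), (-3, 18, 8), (8, 14, -7)
river cycle of g (length 4): (8, 18, -3), (-3, 18, 8), (8, 14, -7), (-7, 14, 8)
cycles coincide ⇒ equivalent

yes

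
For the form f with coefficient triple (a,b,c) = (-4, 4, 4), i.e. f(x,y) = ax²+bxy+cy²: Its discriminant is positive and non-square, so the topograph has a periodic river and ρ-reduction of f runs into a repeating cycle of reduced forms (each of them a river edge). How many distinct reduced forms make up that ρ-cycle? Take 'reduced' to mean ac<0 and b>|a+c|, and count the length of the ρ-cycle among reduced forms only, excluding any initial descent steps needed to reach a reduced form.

D = 80, ⌊√D⌋ = 8
river: ρ → (4,4,-4)
river: ρ → (-4,4,4)
ρ-cycle length = 2 (tail of 0 descent steps not counted)

2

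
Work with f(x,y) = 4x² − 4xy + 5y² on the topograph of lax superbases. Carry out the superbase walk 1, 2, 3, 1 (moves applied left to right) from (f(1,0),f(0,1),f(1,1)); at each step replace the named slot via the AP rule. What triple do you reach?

start (4,5,5) = (f(1,0),f(0,1),f(1,1))
replace slot 1: 2·(5+5) − 4 = 16 → (16,5,5)
replace slot 2: 2·(16+5) − 5 = 37 → (16,37,5)
replace slot 3: 2·(16+37) − 5 = 101 → (16,37,101)
replace slot 1: 2·(37+101) − 16 = 260 → (260,37,101)

260,37,101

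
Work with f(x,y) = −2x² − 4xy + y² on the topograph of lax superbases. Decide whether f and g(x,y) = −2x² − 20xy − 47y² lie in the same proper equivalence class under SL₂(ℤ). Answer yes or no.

D₁ = 24, D₂ = 24
river cycle of f (length 2): (1, 4, -2), (-2, 4, 1)
river cycle of g (length 2): (-2, 4, 1), (1, 4, -2)
cycles coincide ⇒ equivalent

yes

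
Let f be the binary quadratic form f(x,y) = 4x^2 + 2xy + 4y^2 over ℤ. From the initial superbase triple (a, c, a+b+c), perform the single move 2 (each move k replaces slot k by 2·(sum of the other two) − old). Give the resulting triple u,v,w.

start (4,4,10) = (f(1,0),f(0,1),f(1,1))
replace slot 2: 2·(4+10) − 4 = 24 → (4,24,10)

4,24,10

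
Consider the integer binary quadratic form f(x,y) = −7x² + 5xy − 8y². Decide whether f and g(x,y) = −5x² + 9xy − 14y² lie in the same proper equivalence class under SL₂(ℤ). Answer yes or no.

D₁ = -199, D₂ = -199
f is negative-definite; reduce −f:
−f: reduced (well bottom): (7,-5,8) with a≤c, −a<b≤a
flip sign back: reduced form of f is (-7,5,-8)
g is negative-definite; reduce −g:
−g: translate: b→1 (≡-9 mod 10), so (5,-9,14)→(5,1,10)
−g: reduced (well bottom): (5,1,10) with a≤c, −a<b≤a
flip sign back: reduced form of g is (-5,-1,-10)
reduced forms (-7, 5, -8) vs (-5, -1, -10) ⇒ inequivalent

no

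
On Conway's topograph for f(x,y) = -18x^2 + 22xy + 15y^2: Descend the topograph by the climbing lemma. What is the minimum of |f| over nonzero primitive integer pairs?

river: ρ → (15,38,-2)
river: ρ → (-2,38,15)
river: ρ → (15,22,-18)
river: ρ → (-18,14,19)
river: ρ → (19,24,-13)
river: ρ → (-13,28,15)
river: ρ → (15,32,-9)
river: ρ → (-9,22,30)
river: ρ → (30,38,-1)
river: ρ → (-1,38,30)
river: ρ → (30,22,-9)
river: ρ → (-9,32,15)
river: ρ → (15,28,-13)
river: ρ → (-13,24,19)
river: ρ → (19,14,-18)
river: ρ → (-18,22,15)
closes: descent 0, river 16
min |a| on river = 1

1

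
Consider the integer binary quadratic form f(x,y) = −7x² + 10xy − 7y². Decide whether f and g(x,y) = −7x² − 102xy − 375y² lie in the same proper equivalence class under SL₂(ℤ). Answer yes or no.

D₁ = -96, D₂ = -96
f is negative-definite; reduce −f:
−f: translate: b→4 (≡-10 mod 14), so (7,-10,7)→(7,4,4)
−f: flip: (7,4,4)→(4,-4,7)
−f: translate: b→4 (≡-4 mod 8), so (4,-4,7)→(4,4,7)
−f: reduced (well bottom): (4,4,7) with a≤c, −a<b≤a
flip sign back: reduced form of f is (-4,-4,-7)
g is negative-definite; reduce −g:
−g: translate: b→4 (≡102 mod 14), so (7,102,375)→(7,4,4)
−g: flip: (7,4,4)→(4,-4,7)
−g: translate: b→4 (≡-4 mod 8), so (4,-4,7)→(4,4,7)
−g: reduced (well bottom): (4,4,7) with a≤c, −a<b≤a
flip sign back: reduced form of g is (-4,-4,-7)
reduced forms (-4, -4, -7) vs (-4, -4, -7) ⇒ equivalent

yes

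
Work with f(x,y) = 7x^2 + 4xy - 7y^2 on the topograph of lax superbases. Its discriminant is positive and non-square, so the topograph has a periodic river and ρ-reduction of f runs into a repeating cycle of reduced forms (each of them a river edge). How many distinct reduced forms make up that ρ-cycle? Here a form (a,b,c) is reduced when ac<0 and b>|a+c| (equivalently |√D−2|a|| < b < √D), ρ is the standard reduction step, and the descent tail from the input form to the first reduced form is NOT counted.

D = 212, ⌊√D⌋ = 14
river: ρ → (-7,10,4)
river: ρ → (4,14,-1)
river: ρ → (-1,14,4)
river: ρ → (4,10,-7)
river: ρ → (-7,4,7)
river: ρ → (7,10,-4)
river: ρ → (-4,14,1)
river: ρ → (1,14,-4)
river: ρ → (-4,10,7)
river: ρ → (7,4,-7)
ρ-cycle length = 10 (tail of 0 descent steps not counted)

10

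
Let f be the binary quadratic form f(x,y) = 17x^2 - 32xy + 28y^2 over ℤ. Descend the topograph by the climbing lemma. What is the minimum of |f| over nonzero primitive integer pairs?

translate: b→2 (≡-32 mod 34), so (17,-32,28)→(17,2,13)
flip: (17,2,13)→(13,-2,17)
reduced (well bottom): (13,-2,17) with a≤c, −a<b≤a
well minimum = a = 13

13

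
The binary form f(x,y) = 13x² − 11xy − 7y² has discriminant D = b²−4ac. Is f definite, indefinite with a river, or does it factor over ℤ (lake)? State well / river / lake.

D = b²−4ac = (-11)² − 4·13·(-7) = 485
D > 0 non-square ⇒ indefinite ⇒ periodic river

river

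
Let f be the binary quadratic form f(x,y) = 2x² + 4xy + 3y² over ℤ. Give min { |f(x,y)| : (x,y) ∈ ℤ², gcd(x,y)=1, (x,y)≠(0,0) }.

translate: b→0 (≡4 mod 4), so (2,4,3)→(2,0,1)
flip: (2,0,1)→(1,0,2)
reduced (well bottom): (1,0,2) with a≤c, −a<b≤a
well minimum = a = 1

1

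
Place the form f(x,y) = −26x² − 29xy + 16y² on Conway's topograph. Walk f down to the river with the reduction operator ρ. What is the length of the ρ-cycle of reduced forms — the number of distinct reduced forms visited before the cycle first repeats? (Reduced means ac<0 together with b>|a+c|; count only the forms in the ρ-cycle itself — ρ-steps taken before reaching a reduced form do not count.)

D = 2505, ⌊√D⌋ = 50
descent: ρ → (16,29,-26)  [lands on river]
river: ρ → (-26,23,19)
river: ρ → (19,15,-30)
river: ρ → (-30,45,4)
river: ρ → (4,43,-41)
river: ρ → (-41,39,6)
river: ρ → (6,45,-20)
river: ρ → (-20,35,16)
ρ-cycle length = 8 (tail of 1 descent step not counted)

8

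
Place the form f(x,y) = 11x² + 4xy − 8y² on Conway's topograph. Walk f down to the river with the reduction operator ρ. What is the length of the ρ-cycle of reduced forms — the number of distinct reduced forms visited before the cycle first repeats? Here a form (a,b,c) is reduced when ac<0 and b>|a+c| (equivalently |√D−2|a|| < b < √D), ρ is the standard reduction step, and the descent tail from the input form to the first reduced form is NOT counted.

D = 368, ⌊√D⌋ = 19
river: ρ → (-8,12,7)
river: ρ → (7,16,-4)
river: ρ → (-4,16,7)
river: ρ → (7,12,-8)
river: ρ → (-8,4,11)
river: ρ → (11,18,-1)
river: ρ → (-1,18,11)
river: ρ → (11,4,-8)
ρ-cycle length = 8 (tail of 0 descent steps not counted)

8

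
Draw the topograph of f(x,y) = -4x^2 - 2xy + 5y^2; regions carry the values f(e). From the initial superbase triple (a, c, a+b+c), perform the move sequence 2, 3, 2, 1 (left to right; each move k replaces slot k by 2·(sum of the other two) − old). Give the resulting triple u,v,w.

start (-4,5,-1) = (f(1,0),f(0,1),f(1,1))
replace slot 2: 2·((-4)+(-1)) − 5 = -15 → (-4,-15,-1)
replace slot 3: 2·((-4)+(-15)) − (-1) = -37 → (-4,-15,-37)
replace slot 2: 2·((-4)+(-37)) − (-15) = -67 → (-4,-67,-37)
replace slot 1: 2·((-67)+(-37)) − (-4) = -204 → (-204,-67,-37)

-204,-67,-37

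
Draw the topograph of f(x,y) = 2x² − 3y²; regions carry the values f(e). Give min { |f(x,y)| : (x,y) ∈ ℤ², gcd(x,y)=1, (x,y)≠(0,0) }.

descent: ρ → (-3,0,2)
descent: ρ → (2,4,-1)  [lands on river]
river: ρ → (-1,4,2)
closes: descent 2, river 2
min |a| on river = 1

1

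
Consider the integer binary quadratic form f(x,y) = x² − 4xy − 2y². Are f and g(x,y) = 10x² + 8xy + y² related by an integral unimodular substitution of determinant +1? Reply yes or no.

D₁ = 24, D₂ = 24
river cycle of f (length 2): (-2, 4, 1), (1, 4, -2)
river cycle of g (length 2): (1, 4, -2), (-2, 4, 1)
cycles coincide ⇒ equivalent

yes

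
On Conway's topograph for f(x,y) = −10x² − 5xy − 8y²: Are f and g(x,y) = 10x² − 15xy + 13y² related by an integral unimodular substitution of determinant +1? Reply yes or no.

D₁ = -295, D₂ = -295
f is negative-definite; reduce −f:
−f: flip: (10,5,8)→(8,-5,10)
−f: reduced (well bottom): (8,-5,10) with a≤c, −a<b≤a
flip sign back: reduced form of f is (-8,5,-10)
g: translate: b→5 (≡-15 mod 20), so (10,-15,13)→(10,5,8)
g: flip: (10,5,8)→(8,-5,10)
g: reduced (well bottom): (8,-5,10) with a≤c, −a<b≤a
reduced forms (-8, 5, -10) vs (8, -5, 10) ⇒ inequivalent

no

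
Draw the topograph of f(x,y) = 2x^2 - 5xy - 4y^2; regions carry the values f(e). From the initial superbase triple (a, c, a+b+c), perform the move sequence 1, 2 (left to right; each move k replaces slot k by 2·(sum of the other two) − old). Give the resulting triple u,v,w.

start (2,-4,-7) = (f(1,0),f(0,1),f(1,1))
replace slot 1: 2·((-4)+(-7)) − 2 = -24 → (-24,-4,-7)
replace slot 2: 2·((-24)+(-7)) − (-4) = -58 → (-24,-58,-7)

-24,-58,-7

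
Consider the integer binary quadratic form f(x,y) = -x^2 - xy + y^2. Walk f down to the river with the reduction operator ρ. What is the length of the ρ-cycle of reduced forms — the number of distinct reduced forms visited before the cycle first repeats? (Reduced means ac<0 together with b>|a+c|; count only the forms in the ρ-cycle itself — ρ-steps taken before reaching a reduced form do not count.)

D = 5, ⌊√D⌋ = 2
descent: ρ → (1,1,-1)  [lands on river]
river: ρ → (-1,1,1)
ρ-cycle length = 2 (tail of 1 descent step not counted)

2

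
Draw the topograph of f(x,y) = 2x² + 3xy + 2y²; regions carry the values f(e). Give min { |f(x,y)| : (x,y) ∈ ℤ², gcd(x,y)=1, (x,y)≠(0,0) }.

translate: b→-1 (≡3 mod 4), so (2,3,2)→(2,-1,1)
flip: (2,-1,1)→(1,1,2)
reduced (well bottom): (1,1,2) with a≤c, −a<b≤a
well minimum = a = 1

1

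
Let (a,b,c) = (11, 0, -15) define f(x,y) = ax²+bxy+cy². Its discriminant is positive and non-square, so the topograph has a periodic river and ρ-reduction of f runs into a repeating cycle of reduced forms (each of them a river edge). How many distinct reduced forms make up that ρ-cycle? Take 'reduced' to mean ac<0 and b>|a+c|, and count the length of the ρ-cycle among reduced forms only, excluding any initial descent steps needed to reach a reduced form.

D = 660, ⌊√D⌋ = 25
descent: ρ → (-15,0,11)
descent: ρ → (11,22,-4)  [lands on river]
river: ρ → (-4,18,21)
river: ρ → (21,24,-1)
river: ρ → (-1,24,21)
river: ρ → (21,18,-4)
river: ρ → (-4,22,11)
ρ-cycle length = 6 (tail of 2 descent steps not counted)

6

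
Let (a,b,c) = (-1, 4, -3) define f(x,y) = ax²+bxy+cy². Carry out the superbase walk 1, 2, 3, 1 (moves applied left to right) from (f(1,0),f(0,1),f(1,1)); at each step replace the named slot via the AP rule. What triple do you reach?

start (-1,-3,0) = (f(1,0),f(0,1),f(1,1))
replace slot 1: 2·((-3)+0) − (-1) = -5 → (-5,-3,0)
replace slot 2: 2·((-5)+0) − (-3) = -7 → (-5,-7,0)
replace slot 3: 2·((-5)+(-7)) − 0 = -24 → (-5,-7,-24)
replace slot 1: 2·((-7)+(-24)) − (-5) = -57 → (-57,-7,-24)

-57,-7,-24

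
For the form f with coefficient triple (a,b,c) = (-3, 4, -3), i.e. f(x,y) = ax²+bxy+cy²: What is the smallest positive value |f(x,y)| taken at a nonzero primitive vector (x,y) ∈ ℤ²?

translate: b→2 (≡-4 mod 6), so (3,-4,3)→(3,2,2)
flip: (3,2,2)→(2,-2,3)
translate: b→2 (≡-2 mod 4), so (2,-2,3)→(2,2,3)
reduced (well bottom): (2,2,3) with a≤c, −a<b≤a
well minimum |f| = |-2| = 2 (negative-definite)

2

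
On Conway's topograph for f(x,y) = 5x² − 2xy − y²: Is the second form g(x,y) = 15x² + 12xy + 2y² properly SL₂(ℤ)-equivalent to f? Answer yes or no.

D₁ = 24, D₂ = 24
river cycle of f (length 2): (-1, 4, 2), (2, 4, -1)
river cycle of g (length 2): (2, 4, -1), (-1, 4, 2)
cycles coincide ⇒ equivalent

yes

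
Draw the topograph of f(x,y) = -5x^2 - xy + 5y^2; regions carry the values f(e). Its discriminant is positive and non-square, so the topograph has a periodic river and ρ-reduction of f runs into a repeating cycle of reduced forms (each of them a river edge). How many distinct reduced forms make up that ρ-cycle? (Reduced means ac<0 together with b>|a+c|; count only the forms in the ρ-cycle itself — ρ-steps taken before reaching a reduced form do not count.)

D = 101, ⌊√D⌋ = 10
descent: ρ → (5,1,-5)  [lands on river]
river: ρ → (-5,9,1)
river: ρ → (1,9,-5)
river: ρ → (-5,1,5)
river: ρ → (5,9,-1)
river: ρ → (-1,9,5)
ρ-cycle length = 6 (tail of 1 descent step not counted)

6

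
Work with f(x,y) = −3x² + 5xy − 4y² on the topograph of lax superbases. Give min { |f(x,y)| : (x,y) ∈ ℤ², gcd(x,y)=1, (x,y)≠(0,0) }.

translate: b→1 (≡-5 mod 6), so (3,-5,4)→(3,1,2)
flip: (3,1,2)→(2,-1,3)
reduced (well bottom): (2,-1,3) with a≤c, −a<b≤a
well minimum |f| = |-2| = 2 (negative-definite)

2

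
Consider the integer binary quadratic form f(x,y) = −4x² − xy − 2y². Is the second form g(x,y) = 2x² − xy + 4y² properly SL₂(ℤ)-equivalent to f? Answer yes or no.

D₁ = -31, D₂ = -31
f is negative-definite; reduce −f:
−f: flip: (4,1,2)→(2,-1,4)
−f: reduced (well bottom): (2,-1,4) with a≤c, −a<b≤a
flip sign back: reduced form of f is (-2,1,-4)
g: reduced (well bottom): (2,-1,4) with a≤c, −a<b≤a
reduced forms (-2, 1, -4) vs (2, -1, 4) ⇒ inequivalent

no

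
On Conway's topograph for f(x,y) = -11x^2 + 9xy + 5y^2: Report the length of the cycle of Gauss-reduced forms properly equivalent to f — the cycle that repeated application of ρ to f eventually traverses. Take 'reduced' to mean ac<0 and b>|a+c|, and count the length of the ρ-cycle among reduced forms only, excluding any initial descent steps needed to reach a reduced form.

D = 301, ⌊√D⌋ = 17
river: ρ → (5,11,-9)
river: ρ → (-9,7,7)
river: ρ → (7,7,-9)
river: ρ → (-9,11,5)
river: ρ → (5,9,-11)
river: ρ → (-11,13,3)
river: ρ → (3,17,-1)
river: ρ → (-1,17,3)
river: ρ → (3,13,-11)
river: ρ → (-11,9,5)
ρ-cycle length = 10 (tail of 0 descent steps not counted)

10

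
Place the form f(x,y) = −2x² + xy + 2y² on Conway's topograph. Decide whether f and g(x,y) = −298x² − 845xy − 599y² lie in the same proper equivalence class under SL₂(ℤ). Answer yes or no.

D₁ = 17, D₂ = 17
river cycle of f (length 6): (2, 3, -1), (-1, 3, 2), (2, 1, -2), (-2, 3, 1), (1, 3, -2), (-2, 1, 2)
river cycle of g (length 6): (-1, 3, 2), (2, 1, -2), (-2, 3, 1), (1, 3, -2), (-2, 1, 2), (2, 3, -1)
cycles coincide ⇒ equivalent

yes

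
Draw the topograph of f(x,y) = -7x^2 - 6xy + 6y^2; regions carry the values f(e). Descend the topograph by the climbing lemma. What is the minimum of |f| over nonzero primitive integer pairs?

descent: ρ → (6,6,-7)  [lands on river]
river: ρ → (-7,8,5)
river: ρ → (5,12,-3)
river: ρ → (-3,12,5)
river: ρ → (5,8,-7)
river: ρ → (-7,6,6)
closes: descent 1, river 6
min |a| on river = 3

3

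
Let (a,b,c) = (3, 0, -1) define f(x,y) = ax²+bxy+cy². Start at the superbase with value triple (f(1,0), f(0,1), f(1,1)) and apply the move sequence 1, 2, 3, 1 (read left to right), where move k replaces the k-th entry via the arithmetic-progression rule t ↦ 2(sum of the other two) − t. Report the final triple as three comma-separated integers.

start (3,-1,2) = (f(1,0),f(0,1),f(1,1))
replace slot 1: 2·((-1)+2) − 3 = -1 → (-1,-1,2)
replace slot 2: 2·((-1)+2) − (-1) = 3 → (-1,3,2)
replace slot 3: 2·((-1)+3) − 2 = 2 → (-1,3,2)
replace slot 1: 2·(3+2) − (-1) = 11 → (11,3,2)

11,3,2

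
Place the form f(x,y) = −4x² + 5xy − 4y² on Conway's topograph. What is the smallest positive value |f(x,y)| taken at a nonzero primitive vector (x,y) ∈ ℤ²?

translate: b→3 (≡-5 mod 8), so (4,-5,4)→(4,3,3)
flip: (4,3,3)→(3,-3,4)
translate: b→3 (≡-3 mod 6), so (3,-3,4)→(3,3,4)
reduced (well bottom): (3,3,4) with a≤c, −a<b≤a
well minimum |f| = |-3| = 3 (negative-definite)

3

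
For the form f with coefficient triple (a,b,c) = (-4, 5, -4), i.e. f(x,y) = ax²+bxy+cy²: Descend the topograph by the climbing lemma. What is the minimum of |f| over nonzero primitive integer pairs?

translate: b→3 (≡-5 mod 8), so (4,-5,4)→(4,3,3)
flip: (4,3,3)→(3,-3,4)
translate: b→3 (≡-3 mod 6), so (3,-3,4)→(3,3,4)
reduced (well bottom): (3,3,4) with a≤c, −a<b≤a
well minimum |f| = |-3| = 3 (negative-definite)

3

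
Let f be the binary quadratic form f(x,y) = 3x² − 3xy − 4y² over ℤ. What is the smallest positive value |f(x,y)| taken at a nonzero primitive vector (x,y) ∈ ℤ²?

descent: ρ → (-4,3,3)  [lands on river]
river: ρ → (3,3,-4)
river: ρ → (-4,5,2)
river: ρ → (2,7,-1)
river: ρ → (-1,7,2)
river: ρ → (2,5,-4)
closes: descent 1, river 6
min |a| on river = 1

1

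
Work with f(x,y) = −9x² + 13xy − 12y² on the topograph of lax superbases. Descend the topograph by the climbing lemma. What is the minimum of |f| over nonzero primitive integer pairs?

translate: b→5 (≡-13 mod 18), so (9,-13,12)→(9,5,8)
flip: (9,5,8)→(8,-5,9)
reduced (well bottom): (8,-5,9) with a≤c, −a<b≤a
well minimum |f| = |-8| = 8 (negative-definite)

8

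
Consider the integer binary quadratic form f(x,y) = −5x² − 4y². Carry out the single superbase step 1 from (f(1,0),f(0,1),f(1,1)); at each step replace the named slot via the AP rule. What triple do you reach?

start (-5,-4,-9) = (f(1,0),f(0,1),f(1,1))
replace slot 1: 2·((-4)+(-9)) − (-5) = -21 → (-21,-4,-9)

-21,-4,-9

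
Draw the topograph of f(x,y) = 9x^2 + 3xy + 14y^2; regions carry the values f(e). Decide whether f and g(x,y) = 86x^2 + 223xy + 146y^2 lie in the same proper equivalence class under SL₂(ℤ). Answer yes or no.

D₁ = -495, D₂ = -495
f: reduced (well bottom): (9,3,14) with a≤c, −a<b≤a
g: translate: b→51 (≡223 mod 172), so (86,223,146)→(86,51,9)
g: flip: (86,51,9)→(9,-51,86)
g: translate: b→3 (≡-51 mod 18), so (9,-51,86)→(9,3,14)
g: reduced (well bottom): (9,3,14) with a≤c, −a<b≤a
reduced forms (9, 3, 14) vs (9, 3, 14) ⇒ equivalent

yes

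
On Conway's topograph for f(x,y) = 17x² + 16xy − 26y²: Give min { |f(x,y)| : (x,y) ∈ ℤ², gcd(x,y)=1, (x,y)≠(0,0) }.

river: ρ → (-26,36,7)
river: ρ → (7,34,-31)
river: ρ → (-31,28,10)
river: ρ → (10,32,-25)
river: ρ → (-25,18,17)
river: ρ → (17,16,-26)
closes: descent 0, river 6
min |a| on river = 7

7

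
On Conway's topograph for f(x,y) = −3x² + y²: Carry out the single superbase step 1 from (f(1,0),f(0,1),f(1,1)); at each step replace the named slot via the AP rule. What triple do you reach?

start (-3,1,-2) = (f(1,0),f(0,1),f(1,1))
replace slot 1: 2·(1+(-2)) − (-3) = 1 → (1,1,-2)

1,1,-2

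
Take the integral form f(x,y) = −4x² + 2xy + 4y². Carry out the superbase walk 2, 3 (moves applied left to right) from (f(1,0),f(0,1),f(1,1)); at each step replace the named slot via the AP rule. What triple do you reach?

start (-4,4,2) = (f(1,0),f(0,1),f(1,1))
replace slot 2: 2·((-4)+2) − 4 = -8 → (-4,-8,2)
replace slot 3: 2·((-4)+(-8)) − 2 = -26 → (-4,-8,-26)

-4,-8,-26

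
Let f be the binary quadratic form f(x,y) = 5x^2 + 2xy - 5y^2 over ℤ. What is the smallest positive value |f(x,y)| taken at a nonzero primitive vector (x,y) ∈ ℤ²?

river: ρ → (-5,8,2)
river: ρ → (2,8,-5)
river: ρ → (-5,2,5)
river: ρ → (5,8,-2)
river: ρ → (-2,8,5)
river: ρ → (5,2,-5)
closes: descent 0, river 6
min |a| on river = 2

2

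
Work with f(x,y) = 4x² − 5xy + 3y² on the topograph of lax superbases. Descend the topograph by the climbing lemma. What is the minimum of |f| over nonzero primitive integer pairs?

translate: b→3 (≡-5 mod 8), so (4,-5,3)→(4,3,2)
flip: (4,3,2)→(2,-3,4)
translate: b→1 (≡-3 mod 4), so (2,-3,4)→(2,1,3)
reduced (well bottom): (2,1,3) with a≤c, −a<b≤a
well minimum = a = 2

2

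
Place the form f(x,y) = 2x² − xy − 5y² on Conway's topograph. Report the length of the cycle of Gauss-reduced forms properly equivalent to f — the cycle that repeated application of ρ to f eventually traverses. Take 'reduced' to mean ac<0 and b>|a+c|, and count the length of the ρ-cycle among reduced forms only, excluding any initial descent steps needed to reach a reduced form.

D = 41, ⌊√D⌋ = 6
descent: ρ → (-5,1,2)
descent: ρ → (2,3,-4)  [lands on river]
river: ρ → (-4,5,1)
river: ρ → (1,5,-4)
river: ρ → (-4,3,2)
river: ρ → (2,5,-2)
river: ρ → (-2,3,4)
river: ρ → (4,5,-1)
river: ρ → (-1,5,4)
river: ρ → (4,3,-2)
river: ρ → (-2,5,2)
ρ-cycle length = 10 (tail of 2 descent steps not counted)

10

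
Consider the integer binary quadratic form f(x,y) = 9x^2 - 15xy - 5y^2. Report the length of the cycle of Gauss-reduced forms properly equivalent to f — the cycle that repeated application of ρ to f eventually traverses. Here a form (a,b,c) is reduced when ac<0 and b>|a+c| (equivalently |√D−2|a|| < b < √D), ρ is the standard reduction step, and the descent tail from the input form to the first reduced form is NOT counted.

D = 405, ⌊√D⌋ = 20
descent: ρ → (-5,15,9)  [lands on river]
river: ρ → (9,3,-11)
river: ρ → (-11,19,1)
river: ρ → (1,19,-11)
river: ρ → (-11,3,9)
river: ρ → (9,15,-5)
ρ-cycle length = 6 (tail of 1 descent step not counted)

6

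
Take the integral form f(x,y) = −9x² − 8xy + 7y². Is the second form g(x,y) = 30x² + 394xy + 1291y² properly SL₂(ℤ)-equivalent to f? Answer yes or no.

D₁ = 316, D₂ = 316
river cycle of f (length 6): (7, 8, -9), (-9, 10, 6), (6, 14, -5), (-5, 16, 3), (3, 14, -10), (-10, 6, 7)
river cycle of g (length 6): (3, 14, -10), (-10, 6, 7), (7, 8, -9), (-9, 10, 6), (6, 14, -5), (-5, 16, 3)
cycles coincide ⇒ equivalent

yes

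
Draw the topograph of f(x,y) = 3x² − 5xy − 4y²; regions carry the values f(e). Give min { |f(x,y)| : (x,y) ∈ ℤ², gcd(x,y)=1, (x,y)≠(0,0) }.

descent: ρ → (-4,5,3)  [lands on river]
river: ρ → (3,7,-2)
river: ρ → (-2,5,6)
river: ρ → (6,7,-1)
river: ρ → (-1,7,6)
river: ρ → (6,5,-2)
river: ρ → (-2,7,3)
river: ρ → (3,5,-4)
river: ρ → (-4,3,4)
river: ρ → (4,5,-3)
river: ρ → (-3,7,2)
river: ρ → (2,5,-6)
river: ρ → (-6,7,1)
river: ρ → (1,7,-6)
river: ρ → (-6,5,2)
river: ρ → (2,7,-3)
river: ρ → (-3,5,4)
river: ρ → (4,3,-4)
closes: descent 1, river 18
min |a| on river = 1

1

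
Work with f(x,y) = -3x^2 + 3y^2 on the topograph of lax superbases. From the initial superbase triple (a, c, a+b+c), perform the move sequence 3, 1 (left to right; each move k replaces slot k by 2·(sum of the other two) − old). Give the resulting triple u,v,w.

start (-3,3,0) = (f(1,0),f(0,1),f(1,1))
replace slot 3: 2·((-3)+3) − 0 = 0 → (-3,3,0)
replace slot 1: 2·(3+0) − (-3) = 9 → (9,3,0)

9,3,0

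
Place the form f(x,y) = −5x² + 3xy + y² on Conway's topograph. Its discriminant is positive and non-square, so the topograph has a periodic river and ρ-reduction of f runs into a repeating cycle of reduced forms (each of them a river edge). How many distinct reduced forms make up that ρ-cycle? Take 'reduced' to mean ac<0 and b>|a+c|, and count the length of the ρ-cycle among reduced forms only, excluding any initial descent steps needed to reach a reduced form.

D = 29, ⌊√D⌋ = 5
descent: ρ → (1,5,-1)  [lands on river]
river: ρ → (-1,5,1)
ρ-cycle length = 2 (tail of 1 descent step not counted)

2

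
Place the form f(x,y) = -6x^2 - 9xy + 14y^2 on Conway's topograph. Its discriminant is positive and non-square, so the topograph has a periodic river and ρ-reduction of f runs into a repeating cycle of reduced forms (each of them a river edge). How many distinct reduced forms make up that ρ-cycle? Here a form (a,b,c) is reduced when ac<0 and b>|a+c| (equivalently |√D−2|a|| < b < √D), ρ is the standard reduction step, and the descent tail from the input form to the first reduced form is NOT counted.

D = 417, ⌊√D⌋ = 20
descent: ρ → (14,9,-6)  [lands on river]
river: ρ → (-6,15,8)
river: ρ → (8,17,-4)
river: ρ → (-4,15,12)
river: ρ → (12,9,-7)
river: ρ → (-7,19,2)
river: ρ → (2,17,-16)
river: ρ → (-16,15,3)
river: ρ → (3,15,-16)
river: ρ → (-16,17,2)
river: ρ → (2,19,-7)
river: ρ → (-7,9,12)
river: ρ → (12,15,-4)
river: ρ → (-4,17,8)
river: ρ → (8,15,-6)
river: ρ → (-6,9,14)
river: ρ → (14,19,-1)
river: ρ → (-1,19,14)
ρ-cycle length = 18 (tail of 1 descent step not counted)

18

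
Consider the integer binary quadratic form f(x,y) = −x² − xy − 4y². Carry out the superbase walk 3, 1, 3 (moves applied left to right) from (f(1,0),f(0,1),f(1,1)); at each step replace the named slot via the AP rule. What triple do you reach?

start (-1,-4,-6) = (f(1,0),f(0,1),f(1,1))
replace slot 3: 2·((-1)+(-4)) − (-6) = -4 → (-1,-4,-4)
replace slot 1: 2·((-4)+(-4)) − (-1) = -15 → (-15,-4,-4)
replace slot 3: 2·((-15)+(-4)) − (-4) = -34 → (-15,-4,-34)

-15,-4,-34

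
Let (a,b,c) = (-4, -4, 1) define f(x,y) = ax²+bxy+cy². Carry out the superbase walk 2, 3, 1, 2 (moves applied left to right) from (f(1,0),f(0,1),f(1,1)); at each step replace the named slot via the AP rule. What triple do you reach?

start (-4,1,-7) = (f(1,0),f(0,1),f(1,1))
replace slot 2: 2·((-4)+(-7)) − 1 = -23 → (-4,-23,-7)
replace slot 3: 2·((-4)+(-23)) − (-7) = -47 → (-4,-23,-47)
replace slot 1: 2·((-23)+(-47)) − (-4) = -136 → (-136,-23,-47)
replace slot 2: 2·((-136)+(-47)) − (-23) = -343 → (-136,-343,-47)

-136,-343,-47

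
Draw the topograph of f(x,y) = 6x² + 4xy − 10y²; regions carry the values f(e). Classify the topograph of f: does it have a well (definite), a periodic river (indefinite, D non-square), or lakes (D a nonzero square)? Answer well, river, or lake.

D = b²−4ac = 4² − 4·6·(-10) = 256
D = 16² is a perfect square ⇒ form factors over ℤ ⇒ lakes

lake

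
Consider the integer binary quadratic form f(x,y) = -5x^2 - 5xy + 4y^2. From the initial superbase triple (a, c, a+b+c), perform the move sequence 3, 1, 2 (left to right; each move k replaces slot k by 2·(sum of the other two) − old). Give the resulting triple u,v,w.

start (-5,4,-6) = (f(1,0),f(0,1),f(1,1))
replace slot 3: 2·((-5)+4) − (-6) = 4 → (-5,4,4)
replace slot 1: 2·(4+4) − (-5) = 21 → (21,4,4)
replace slot 2: 2·(21+4) − 4 = 46 → (21,46,4)

21,46,4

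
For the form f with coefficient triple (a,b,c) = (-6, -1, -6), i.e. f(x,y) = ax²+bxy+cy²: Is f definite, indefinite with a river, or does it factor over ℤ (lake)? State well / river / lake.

D = b²−4ac = (-1)² − 4·(-6)·(-6) = -143
D < 0 ⇒ definite ⇒ every region one sign ⇒ single well

well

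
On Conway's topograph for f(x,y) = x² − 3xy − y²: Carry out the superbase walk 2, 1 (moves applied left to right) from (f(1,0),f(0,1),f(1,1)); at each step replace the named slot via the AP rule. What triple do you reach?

start (1,-1,-3) = (f(1,0),f(0,1),f(1,1))
replace slot 2: 2·(1+(-3)) − (-1) = -3 → (1,-3,-3)
replace slot 1: 2·((-3)+(-3)) − 1 = -13 → (-13,-3,-3)

-13,-3,-3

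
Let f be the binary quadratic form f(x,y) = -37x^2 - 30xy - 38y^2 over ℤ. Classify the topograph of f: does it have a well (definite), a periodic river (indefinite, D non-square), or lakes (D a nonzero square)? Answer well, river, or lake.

D = b²−4ac = (-30)² − 4·(-37)·(-38) = -4724
D < 0 ⇒ definite ⇒ every region one sign ⇒ single well

well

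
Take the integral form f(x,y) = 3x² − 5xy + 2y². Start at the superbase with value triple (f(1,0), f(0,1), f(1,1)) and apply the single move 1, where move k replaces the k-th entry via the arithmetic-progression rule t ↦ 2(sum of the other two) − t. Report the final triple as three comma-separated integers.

start (3,2,0) = (f(1,0),f(0,1),f(1,1))
replace slot 1: 2·(2+0) − 3 = 1 → (1,2,0)

1,2,0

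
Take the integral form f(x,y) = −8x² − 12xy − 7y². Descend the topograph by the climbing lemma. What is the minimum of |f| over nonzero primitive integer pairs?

translate: b→-4 (≡12 mod 16), so (8,12,7)→(8,-4,3)
flip: (8,-4,3)→(3,4,8)
translate: b→-2 (≡4 mod 6), so (3,4,8)→(3,-2,7)
reduced (well bottom): (3,-2,7) with a≤c, −a<b≤a
well minimum |f| = |-3| = 3 (negative-definite)

3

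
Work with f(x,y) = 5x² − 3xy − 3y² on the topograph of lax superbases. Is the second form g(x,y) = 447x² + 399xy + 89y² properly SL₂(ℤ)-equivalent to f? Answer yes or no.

D₁ = 69, D₂ = 69
river cycle of f (length 4): (-3, 3, 5), (5, 7, -1), (-1, 7, 5), (5, 3, -3)
river cycle of g (length 4): (5, 3, -3), (-3, 3, 5), (5, 7, -1), (-1, 7, 5)
cycles coincide ⇒ equivalent

yes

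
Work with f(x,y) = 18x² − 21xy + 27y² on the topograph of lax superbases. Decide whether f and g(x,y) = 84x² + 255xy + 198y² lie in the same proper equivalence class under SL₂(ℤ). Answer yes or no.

D₁ = -1503, D₂ = -1503
f: translate: b→15 (≡-21 mod 36), so (18,-21,27)→(18,15,24)
f: reduced (well bottom): (18,15,24) with a≤c, −a<b≤a
g: translate: b→-81 (≡255 mod 168), so (84,255,198)→(84,-81,24)
g: flip: (84,-81,24)→(24,81,84)
g: translate: b→-15 (≡81 mod 48), so (24,81,84)→(24,-15,18)
g: flip: (24,-15,18)→(18,15,24)
g: reduced (well bottom): (18,15,24) with a≤c, −a<b≤a
reduced forms (18, 15, 24) vs (18, 15, 24) ⇒ equivalent

yes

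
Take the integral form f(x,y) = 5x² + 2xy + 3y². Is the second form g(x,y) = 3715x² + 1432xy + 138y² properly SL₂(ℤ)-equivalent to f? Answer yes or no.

D₁ = -56, D₂ = -56
f: flip: (5,2,3)→(3,-2,5)
f: reduced (well bottom): (3,-2,5) with a≤c, −a<b≤a
g: flip: (3715,1432,138)→(138,-1432,3715)
g: translate: b→-52 (≡-1432 mod 276), so (138,-1432,3715)→(138,-52,5)
g: flip: (138,-52,5)→(5,52,138)
g: translate: b→2 (≡52 mod 10), so (5,52,138)→(5,2,3)
g: flip: (5,2,3)→(3,-2,5)
g: reduced (well bottom): (3,-2,5) with a≤c, −a<b≤a
reduced forms (3, -2, 5) vs (3, -2, 5) ⇒ equivalent

yes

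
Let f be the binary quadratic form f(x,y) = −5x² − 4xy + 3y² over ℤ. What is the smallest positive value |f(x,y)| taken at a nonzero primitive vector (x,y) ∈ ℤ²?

descent: ρ → (3,4,-5)  [lands on river]
river: ρ → (-5,6,2)
river: ρ → (2,6,-5)
river: ρ → (-5,4,3)
river: ρ → (3,8,-1)
river: ρ → (-1,8,3)
closes: descent 1, river 6
min |a| on river = 1

1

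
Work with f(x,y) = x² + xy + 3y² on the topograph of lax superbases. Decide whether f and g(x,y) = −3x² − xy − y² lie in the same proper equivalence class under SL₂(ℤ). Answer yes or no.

D₁ = -11, D₂ = -11
f: reduced (well bottom): (1,1,3) with a≤c, −a<b≤a
g is negative-definite; reduce −g:
−g: flip: (3,1,1)→(1,-1,3)
−g: translate: b→1 (≡-1 mod 2), so (1,-1,3)→(1,1,3)
−g: reduced (well bottom): (1,1,3) with a≤c, −a<b≤a
flip sign back: reduced form of g is (-1,-1,-3)
reduced forms (1, 1, 3) vs (-1, -1, -3) ⇒ inequivalent

no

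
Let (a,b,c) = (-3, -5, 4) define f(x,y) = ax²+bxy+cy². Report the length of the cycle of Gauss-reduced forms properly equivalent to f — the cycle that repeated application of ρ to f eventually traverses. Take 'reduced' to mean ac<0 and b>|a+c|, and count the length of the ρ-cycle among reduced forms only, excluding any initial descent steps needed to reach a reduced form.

D = 73, ⌊√D⌋ = 8
descent: ρ → (4,5,-3)  [lands on river]
river: ρ → (-3,7,2)
river: ρ → (2,5,-6)
river: ρ → (-6,7,1)
river: ρ → (1,7,-6)
river: ρ → (-6,5,2)
river: ρ → (2,7,-3)
river: ρ → (-3,5,4)
river: ρ → (4,3,-4)
river: ρ → (-4,5,3)
river: ρ → (3,7,-2)
river: ρ → (-2,5,6)
river: ρ → (6,7,-1)
river: ρ → (-1,7,6)
river: ρ → (6,5,-2)
river: ρ → (-2,7,3)
river: ρ → (3,5,-4)
river: ρ → (-4,3,4)
ρ-cycle length = 18 (tail of 1 descent step not counted)

18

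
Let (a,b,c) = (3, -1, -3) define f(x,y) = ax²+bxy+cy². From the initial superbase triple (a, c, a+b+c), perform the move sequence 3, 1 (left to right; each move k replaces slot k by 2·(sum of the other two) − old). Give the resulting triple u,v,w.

start (3,-3,-1) = (f(1,0),f(0,1),f(1,1))
replace slot 3: 2·(3+(-3)) − (-1) = 1 → (3,-3,1)
replace slot 1: 2·((-3)+1) − 3 = -7 → (-7,-3,1)

-7,-3,1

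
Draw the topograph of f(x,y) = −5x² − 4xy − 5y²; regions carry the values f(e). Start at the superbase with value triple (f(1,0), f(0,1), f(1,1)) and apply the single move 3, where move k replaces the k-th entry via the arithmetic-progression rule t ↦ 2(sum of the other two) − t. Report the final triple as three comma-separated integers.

start (-5,-5,-14) = (f(1,0),f(0,1),f(1,1))
replace slot 3: 2·((-5)+(-5)) − (-14) = -6 → (-5,-5,-6)

-5,-5,-6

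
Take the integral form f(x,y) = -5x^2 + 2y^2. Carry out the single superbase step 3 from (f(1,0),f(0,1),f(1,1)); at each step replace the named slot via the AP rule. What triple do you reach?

start (-5,2,-3) = (f(1,0),f(0,1),f(1,1))
replace slot 3: 2·((-5)+2) − (-3) = -3 → (-5,2,-3)

-5,2,-3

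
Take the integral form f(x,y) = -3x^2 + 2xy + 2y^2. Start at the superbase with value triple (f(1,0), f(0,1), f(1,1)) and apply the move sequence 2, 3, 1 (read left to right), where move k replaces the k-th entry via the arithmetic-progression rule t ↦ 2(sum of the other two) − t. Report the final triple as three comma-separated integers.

start (-3,2,1) = (f(1,0),f(0,1),f(1,1))
replace slot 2: 2·((-3)+1) − 2 = -6 → (-3,-6,1)
replace slot 3: 2·((-3)+(-6)) − 1 = -19 → (-3,-6,-19)
replace slot 1: 2·((-6)+(-19)) − (-3) = -47 → (-47,-6,-19)

-47,-6,-19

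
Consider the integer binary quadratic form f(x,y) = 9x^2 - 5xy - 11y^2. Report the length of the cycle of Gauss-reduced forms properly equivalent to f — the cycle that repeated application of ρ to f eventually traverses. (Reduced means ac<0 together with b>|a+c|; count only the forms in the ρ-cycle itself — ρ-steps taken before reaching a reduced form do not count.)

D = 421, ⌊√D⌋ = 20
descent: ρ → (-11,5,9)  [lands on river]
river: ρ → (9,13,-7)
river: ρ → (-7,15,7)
river: ρ → (7,13,-9)
river: ρ → (-9,5,11)
river: ρ → (11,17,-3)
river: ρ → (-3,19,5)
river: ρ → (5,11,-15)
river: ρ → (-15,19,1)
river: ρ → (1,19,-15)
river: ρ → (-15,11,5)
river: ρ → (5,19,-3)
river: ρ → (-3,17,11)
river: ρ → (11,5,-9)
river: ρ → (-9,13,7)
river: ρ → (7,15,-7)
river: ρ → (-7,13,9)
river: ρ → (9,5,-11)
river: ρ → (-11,17,3)
river: ρ → (3,19,-5)
river: ρ → (-5,11,15)
river: ρ → (15,19,-1)
river: ρ → (-1,19,15)
river: ρ → (15,11,-5)
river: ρ → (-5,19,3)
river: ρ → (3,17,-11)
ρ-cycle length = 26 (tail of 1 descent step not counted)

26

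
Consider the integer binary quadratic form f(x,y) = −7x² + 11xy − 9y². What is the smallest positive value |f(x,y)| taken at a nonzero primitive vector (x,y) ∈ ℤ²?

translate: b→3 (≡-11 mod 14), so (7,-11,9)→(7,3,5)
flip: (7,3,5)→(5,-3,7)
reduced (well bottom): (5,-3,7) with a≤c, −a<b≤a
well minimum |f| = |-5| = 5 (negative-definite)

5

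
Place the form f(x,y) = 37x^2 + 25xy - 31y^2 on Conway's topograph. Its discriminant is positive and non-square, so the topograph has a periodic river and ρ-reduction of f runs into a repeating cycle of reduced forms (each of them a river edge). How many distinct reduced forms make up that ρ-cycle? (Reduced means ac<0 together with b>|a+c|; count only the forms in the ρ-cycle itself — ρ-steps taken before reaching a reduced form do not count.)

D = 5213, ⌊√D⌋ = 72
river: ρ → (-31,37,31)
river: ρ → (31,25,-37)
river: ρ → (-37,49,19)
river: ρ → (19,65,-13)
river: ρ → (-13,65,19)
river: ρ → (19,49,-37)
river: ρ → (-37,25,31)
river: ρ → (31,37,-31)
river: ρ → (-31,25,37)
river: ρ → (37,49,-19)
river: ρ → (-19,65,13)
river: ρ → (13,65,-19)
river: ρ → (-19,49,37)
river: ρ → (37,25,-31)
ρ-cycle length = 14 (tail of 0 descent steps not counted)

14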